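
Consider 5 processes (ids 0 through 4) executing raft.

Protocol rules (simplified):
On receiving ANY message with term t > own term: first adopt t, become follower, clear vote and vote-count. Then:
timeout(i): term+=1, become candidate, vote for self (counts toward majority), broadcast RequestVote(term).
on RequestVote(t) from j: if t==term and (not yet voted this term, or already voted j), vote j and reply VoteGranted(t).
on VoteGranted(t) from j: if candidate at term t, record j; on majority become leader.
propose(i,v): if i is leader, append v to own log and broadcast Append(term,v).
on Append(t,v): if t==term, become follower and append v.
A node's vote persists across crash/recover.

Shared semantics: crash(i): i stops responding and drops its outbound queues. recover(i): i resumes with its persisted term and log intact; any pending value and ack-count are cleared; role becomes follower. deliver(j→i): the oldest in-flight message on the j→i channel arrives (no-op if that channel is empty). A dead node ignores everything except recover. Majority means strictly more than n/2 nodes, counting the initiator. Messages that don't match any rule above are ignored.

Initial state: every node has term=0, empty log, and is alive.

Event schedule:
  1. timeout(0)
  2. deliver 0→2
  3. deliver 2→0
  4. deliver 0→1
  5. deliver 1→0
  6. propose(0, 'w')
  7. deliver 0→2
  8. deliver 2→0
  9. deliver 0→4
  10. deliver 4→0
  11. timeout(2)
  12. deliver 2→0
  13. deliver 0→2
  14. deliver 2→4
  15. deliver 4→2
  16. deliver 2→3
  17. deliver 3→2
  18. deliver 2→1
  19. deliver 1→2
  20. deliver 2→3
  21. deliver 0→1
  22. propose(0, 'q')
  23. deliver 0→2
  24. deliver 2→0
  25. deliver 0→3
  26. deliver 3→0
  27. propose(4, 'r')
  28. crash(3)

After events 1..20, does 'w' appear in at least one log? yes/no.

yes

[1] timeout(0) → N0(cand t1 [-])
[2] deliver 0→2 → N2(foll t1 [-])
[3] deliver 2→0 → ∅
[4] deliver 0→1 → N1(foll t1 [-])
[5] deliver 1→0 → N0(lead t1 [-])
[6] propose(0,'w') → N0(lead t1 [w])
[7] deliver 0→2 → N2(foll t1 [w])
[8] deliver 2→0 → ∅
[9] deliver 0→4 → N4(foll t1 [-])
[10] deliver 4→0 → ∅
[11] timeout(2) → N2(cand t2 [w])
[12] deliver 2→0 → N0(foll t2 [w])
[13] deliver 0→2 → ∅
[14] deliver 2→4 → N4(foll t2 [-])
[15] deliver 4→2 → N2(lead t2 [w])
[16] deliver 2→3 → N3(foll t2 [-])
[17] deliver 3→2 → ∅
[18] deliver 2→1 → N1(foll t2 [-])
[19] deliver 1→2 → ∅
[20] deliver 2→3 → ∅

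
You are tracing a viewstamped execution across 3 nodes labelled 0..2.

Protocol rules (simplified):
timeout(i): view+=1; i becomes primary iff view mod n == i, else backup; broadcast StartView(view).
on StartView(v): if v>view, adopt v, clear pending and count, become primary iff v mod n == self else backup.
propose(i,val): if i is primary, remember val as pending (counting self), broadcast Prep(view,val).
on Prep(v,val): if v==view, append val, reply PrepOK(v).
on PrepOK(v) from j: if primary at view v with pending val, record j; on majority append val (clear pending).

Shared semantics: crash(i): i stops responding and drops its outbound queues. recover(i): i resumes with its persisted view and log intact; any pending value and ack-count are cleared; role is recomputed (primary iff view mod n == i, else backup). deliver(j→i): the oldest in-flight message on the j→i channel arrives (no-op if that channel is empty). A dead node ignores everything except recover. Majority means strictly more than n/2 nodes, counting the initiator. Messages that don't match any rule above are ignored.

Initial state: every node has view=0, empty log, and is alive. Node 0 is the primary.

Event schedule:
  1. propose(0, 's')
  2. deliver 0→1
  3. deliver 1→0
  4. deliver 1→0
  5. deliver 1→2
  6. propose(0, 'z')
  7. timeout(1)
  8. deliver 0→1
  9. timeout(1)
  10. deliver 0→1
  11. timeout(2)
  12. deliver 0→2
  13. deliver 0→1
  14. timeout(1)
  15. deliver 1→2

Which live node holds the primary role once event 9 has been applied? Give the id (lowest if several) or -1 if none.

0

after 1 — propose(0,'s'): ·
after 2 — deliver 0→1: n1:back/v0/[s]
after 3 — deliver 1→0: n0:prim/v0/[s]
after 4 — deliver 1→0: ·
after 5 — deliver 1→2: ·
after 6 — propose(0,'z'): ·
after 7 — timeout(1): n1:prim/v1/[s]
after 8 — deliver 0→1: ·
after 9 — timeout(1): n1:back/v2/[s]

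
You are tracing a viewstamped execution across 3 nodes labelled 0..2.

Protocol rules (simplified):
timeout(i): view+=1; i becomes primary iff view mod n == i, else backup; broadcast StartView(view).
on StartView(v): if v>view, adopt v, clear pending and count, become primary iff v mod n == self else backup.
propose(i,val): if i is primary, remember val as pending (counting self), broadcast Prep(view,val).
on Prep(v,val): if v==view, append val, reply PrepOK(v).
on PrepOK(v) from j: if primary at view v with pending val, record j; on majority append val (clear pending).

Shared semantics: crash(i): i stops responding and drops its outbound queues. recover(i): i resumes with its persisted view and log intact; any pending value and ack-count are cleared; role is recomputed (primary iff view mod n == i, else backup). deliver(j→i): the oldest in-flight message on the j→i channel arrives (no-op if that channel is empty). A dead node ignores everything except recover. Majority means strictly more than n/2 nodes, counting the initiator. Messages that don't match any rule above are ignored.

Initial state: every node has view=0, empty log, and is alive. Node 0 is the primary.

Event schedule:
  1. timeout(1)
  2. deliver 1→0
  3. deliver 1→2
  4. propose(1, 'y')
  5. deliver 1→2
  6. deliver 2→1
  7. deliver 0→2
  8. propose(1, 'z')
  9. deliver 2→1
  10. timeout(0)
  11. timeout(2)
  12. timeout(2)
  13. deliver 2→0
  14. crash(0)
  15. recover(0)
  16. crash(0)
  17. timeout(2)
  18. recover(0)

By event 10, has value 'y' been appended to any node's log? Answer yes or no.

e1 timeout(1): 1[prim,v=1,-]
e2 deliver 1→0: 0[back,v=1,-]
e3 deliver 1→2: 2[back,v=1,-]
e4 propose(1,'y'): ·
e5 deliver 1→2: 2[back,v=1,y]
e6 deliver 2→1: 1[prim,v=1,y]
e7 deliver 0→2: ·
e8 propose(1,'z'): ·
e9 deliver 2→1: ·
e10 timeout(0): 0[back,v=2,-]

yes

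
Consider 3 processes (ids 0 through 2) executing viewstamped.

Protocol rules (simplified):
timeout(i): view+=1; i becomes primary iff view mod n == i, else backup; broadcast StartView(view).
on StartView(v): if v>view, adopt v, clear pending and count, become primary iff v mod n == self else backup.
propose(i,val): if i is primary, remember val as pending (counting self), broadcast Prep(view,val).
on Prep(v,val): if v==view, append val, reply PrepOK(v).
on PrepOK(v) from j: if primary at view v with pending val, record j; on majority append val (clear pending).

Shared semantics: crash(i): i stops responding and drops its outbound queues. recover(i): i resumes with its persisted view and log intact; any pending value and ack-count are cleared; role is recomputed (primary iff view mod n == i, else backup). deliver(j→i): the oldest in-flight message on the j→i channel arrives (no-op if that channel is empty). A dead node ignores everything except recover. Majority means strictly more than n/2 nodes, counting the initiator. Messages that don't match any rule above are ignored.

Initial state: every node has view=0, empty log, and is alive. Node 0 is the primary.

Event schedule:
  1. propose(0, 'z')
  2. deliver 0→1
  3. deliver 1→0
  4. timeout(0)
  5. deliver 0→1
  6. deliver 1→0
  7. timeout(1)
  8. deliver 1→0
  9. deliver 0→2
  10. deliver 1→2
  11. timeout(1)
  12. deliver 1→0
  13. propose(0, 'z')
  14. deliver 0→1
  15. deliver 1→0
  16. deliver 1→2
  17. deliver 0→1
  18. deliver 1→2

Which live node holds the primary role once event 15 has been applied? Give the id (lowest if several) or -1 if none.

0

step 1 propose(0,'z'): —
step 2 deliver 0→1: 1={back,v=0,log=z}
step 3 deliver 1→0: 0={prim,v=0,log=z}
step 4 timeout(0): 0={back,v=1,log=z}
step 5 deliver 0→1: 1={prim,v=1,log=z}
step 6 deliver 1→0: —
step 7 timeout(1): 1={back,v=2,log=z}
step 8 deliver 1→0: 0={back,v=2,log=z}
step 9 deliver 0→2: 2={back,v=0,log=z}
step 10 deliver 1→2: 2={prim,v=2,log=z}
step 11 timeout(1): 1={back,v=3,log=z}
step 12 deliver 1→0: 0={prim,v=3,log=z}
step 13 propose(0,'z'): —
step 14 deliver 0→1: 1={back,v=3,log=z,z}
step 15 deliver 1→0: 0={prim,v=3,log=z,z}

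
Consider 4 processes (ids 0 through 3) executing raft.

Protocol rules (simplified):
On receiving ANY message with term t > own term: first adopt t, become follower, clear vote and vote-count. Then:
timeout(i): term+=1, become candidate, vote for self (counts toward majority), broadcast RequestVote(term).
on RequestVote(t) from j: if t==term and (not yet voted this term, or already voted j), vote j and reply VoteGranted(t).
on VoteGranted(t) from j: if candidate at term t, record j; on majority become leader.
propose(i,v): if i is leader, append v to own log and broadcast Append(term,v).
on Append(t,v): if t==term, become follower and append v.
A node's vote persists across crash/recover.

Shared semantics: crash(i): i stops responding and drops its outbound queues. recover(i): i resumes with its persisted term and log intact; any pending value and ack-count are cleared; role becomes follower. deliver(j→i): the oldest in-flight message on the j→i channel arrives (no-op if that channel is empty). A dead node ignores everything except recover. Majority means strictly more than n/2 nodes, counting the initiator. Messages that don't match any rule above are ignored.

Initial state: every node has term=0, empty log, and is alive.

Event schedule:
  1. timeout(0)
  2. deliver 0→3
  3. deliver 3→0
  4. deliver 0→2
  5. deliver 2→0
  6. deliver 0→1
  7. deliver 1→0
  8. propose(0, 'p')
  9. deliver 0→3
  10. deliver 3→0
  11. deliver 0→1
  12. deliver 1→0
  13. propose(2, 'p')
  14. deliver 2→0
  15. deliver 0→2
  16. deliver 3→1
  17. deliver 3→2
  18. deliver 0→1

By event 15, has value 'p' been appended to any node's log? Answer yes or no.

yes

step 1 timeout(0): 0={cand,t=1,log=-}
step 2 deliver 0→3: 3={foll,t=1,log=-}
step 3 deliver 3→0: —
step 4 deliver 0→2: 2={foll,t=1,log=-}
step 5 deliver 2→0: 0={lead,t=1,log=-}
step 6 deliver 0→1: 1={foll,t=1,log=-}
step 7 deliver 1→0: —
step 8 propose(0,'p'): 0={lead,t=1,log=p}
step 9 deliver 0→3: 3={foll,t=1,log=p}
step 10 deliver 3→0: —
step 11 deliver 0→1: 1={foll,t=1,log=p}
step 12 deliver 1→0: —
step 13 propose(2,'p'): —
step 14 deliver 2→0: —
step 15 deliver 0→2: 2={foll,t=1,log=p}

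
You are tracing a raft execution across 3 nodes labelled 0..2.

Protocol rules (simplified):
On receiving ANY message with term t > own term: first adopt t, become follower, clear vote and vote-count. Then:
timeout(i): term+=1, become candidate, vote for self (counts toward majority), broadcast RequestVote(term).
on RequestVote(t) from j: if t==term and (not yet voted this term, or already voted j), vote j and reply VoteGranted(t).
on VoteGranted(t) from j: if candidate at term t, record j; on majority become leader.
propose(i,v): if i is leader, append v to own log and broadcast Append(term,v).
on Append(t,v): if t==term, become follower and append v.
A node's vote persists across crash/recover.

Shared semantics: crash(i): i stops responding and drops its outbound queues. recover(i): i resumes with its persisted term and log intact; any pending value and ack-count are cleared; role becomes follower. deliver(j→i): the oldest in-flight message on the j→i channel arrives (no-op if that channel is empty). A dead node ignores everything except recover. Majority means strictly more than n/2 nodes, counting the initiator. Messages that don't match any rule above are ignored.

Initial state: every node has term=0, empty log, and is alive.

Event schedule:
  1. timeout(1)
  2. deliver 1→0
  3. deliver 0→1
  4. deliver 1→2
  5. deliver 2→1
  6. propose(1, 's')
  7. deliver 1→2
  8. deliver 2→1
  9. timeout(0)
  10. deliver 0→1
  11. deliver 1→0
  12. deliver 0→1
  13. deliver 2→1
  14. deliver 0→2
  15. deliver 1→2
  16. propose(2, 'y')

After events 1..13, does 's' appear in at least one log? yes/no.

yes

after 1 — timeout(1): n1:cand/t1/[-]
after 2 — deliver 1→0: n0:foll/t1/[-]
after 3 — deliver 0→1: n1:lead/t1/[-]
after 4 — deliver 1→2: n2:foll/t1/[-]
after 5 — deliver 2→1: ·
after 6 — propose(1,'s'): n1:lead/t1/[s]
after 7 — deliver 1→2: n2:foll/t1/[s]
after 8 — deliver 2→1: ·
after 9 — timeout(0): n0:cand/t2/[-]
after 10 — deliver 0→1: n1:foll/t2/[s]
after 11 — deliver 1→0: ·
after 12 — deliver 0→1: ·
after 13 — deliver 2→1: ·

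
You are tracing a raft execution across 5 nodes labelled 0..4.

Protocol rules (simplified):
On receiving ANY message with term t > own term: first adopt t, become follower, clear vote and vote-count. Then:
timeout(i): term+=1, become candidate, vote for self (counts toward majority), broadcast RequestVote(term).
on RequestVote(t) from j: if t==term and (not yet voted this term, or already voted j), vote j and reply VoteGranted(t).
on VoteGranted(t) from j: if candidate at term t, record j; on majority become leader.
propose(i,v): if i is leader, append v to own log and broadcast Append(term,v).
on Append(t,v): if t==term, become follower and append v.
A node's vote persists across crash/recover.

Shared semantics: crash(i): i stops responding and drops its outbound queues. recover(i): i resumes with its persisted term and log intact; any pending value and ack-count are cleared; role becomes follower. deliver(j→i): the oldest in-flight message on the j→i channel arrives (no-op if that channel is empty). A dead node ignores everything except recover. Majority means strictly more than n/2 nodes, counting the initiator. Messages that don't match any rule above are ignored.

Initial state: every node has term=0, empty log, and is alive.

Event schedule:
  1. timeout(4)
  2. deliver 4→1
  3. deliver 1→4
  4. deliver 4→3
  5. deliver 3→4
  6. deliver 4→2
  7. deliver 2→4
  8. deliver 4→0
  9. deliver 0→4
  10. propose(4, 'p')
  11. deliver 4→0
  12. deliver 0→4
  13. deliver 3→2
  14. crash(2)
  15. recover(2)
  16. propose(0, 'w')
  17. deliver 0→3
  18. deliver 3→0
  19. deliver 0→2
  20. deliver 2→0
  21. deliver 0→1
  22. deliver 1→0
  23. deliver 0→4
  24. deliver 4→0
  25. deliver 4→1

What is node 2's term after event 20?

e1 timeout(4): 4[cand,t=1,-]
e2 deliver 4→1: 1[foll,t=1,-]
e3 deliver 1→4: ·
e4 deliver 4→3: 3[foll,t=1,-]
e5 deliver 3→4: 4[lead,t=1,-]
e6 deliver 4→2: 2[foll,t=1,-]
e7 deliver 2→4: ·
e8 deliver 4→0: 0[foll,t=1,-]
e9 deliver 0→4: ·
e10 propose(4,'p'): 4[lead,t=1,p]
e11 deliver 4→0: 0[foll,t=1,p]
e12 deliver 0→4: ·
e13 deliver 3→2: ·
e14 crash(2): 2[✗foll,t=1,-]
e15 recover(2): 2[foll,t=1,-]
e16 propose(0,'w'): ·
e17 deliver 0→3: ·
e18 deliver 3→0: ·
e19 deliver 0→2: ·
e20 deliver 2→0: ·

1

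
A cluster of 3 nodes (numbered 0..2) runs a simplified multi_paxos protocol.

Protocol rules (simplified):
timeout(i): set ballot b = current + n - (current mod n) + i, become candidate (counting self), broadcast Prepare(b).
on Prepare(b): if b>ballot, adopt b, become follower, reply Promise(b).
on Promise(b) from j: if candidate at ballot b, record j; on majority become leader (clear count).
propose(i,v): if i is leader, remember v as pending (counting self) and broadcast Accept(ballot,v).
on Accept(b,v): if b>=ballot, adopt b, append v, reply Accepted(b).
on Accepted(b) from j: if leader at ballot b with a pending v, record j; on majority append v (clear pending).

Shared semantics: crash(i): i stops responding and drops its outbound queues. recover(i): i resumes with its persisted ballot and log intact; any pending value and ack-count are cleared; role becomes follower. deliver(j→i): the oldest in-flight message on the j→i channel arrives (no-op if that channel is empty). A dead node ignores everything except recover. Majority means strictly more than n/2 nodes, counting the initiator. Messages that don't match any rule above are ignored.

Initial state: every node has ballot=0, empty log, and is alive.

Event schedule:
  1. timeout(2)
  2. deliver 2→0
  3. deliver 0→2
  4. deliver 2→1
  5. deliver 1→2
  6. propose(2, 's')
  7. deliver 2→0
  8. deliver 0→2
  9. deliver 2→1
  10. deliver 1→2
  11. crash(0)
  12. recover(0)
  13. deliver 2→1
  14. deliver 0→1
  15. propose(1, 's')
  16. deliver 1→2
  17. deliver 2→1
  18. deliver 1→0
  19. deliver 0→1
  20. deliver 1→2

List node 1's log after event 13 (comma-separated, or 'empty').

after 1 — timeout(2): n2:cand/b5/[-]
after 2 — deliver 2→0: n0:foll/b5/[-]
after 3 — deliver 0→2: n2:lead/b5/[-]
after 4 — deliver 2→1: n1:foll/b5/[-]
after 5 — deliver 1→2: ·
after 6 — propose(2,'s'): ·
after 7 — deliver 2→0: n0:foll/b5/[s]
after 8 — deliver 0→2: n2:lead/b5/[s]
after 9 — deliver 2→1: n1:foll/b5/[s]
after 10 — deliver 1→2: ·
after 11 — crash(0): n0:✗foll/b5/[s]
after 12 — recover(0): n0:foll/b5/[s]
after 13 — deliver 2→1: ·

s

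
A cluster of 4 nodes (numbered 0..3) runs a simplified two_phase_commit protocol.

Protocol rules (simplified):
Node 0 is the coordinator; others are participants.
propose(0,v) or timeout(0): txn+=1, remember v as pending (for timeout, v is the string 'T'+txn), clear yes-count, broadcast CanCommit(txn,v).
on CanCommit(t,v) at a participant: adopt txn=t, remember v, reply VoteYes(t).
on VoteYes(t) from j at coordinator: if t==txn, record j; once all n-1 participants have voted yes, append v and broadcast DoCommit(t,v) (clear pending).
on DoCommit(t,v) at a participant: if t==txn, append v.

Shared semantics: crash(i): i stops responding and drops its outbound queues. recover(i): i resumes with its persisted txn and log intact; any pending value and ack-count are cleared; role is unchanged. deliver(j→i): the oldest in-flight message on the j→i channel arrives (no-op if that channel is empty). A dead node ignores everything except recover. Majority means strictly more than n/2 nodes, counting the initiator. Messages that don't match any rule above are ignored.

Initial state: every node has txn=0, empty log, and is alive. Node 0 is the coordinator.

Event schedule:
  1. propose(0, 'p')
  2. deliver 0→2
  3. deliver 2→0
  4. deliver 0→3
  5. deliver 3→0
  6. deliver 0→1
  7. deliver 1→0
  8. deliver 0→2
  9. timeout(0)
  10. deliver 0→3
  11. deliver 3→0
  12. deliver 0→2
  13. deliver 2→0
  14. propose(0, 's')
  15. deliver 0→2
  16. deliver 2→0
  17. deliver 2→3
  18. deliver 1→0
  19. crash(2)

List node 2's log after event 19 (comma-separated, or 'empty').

p

step 1 propose(0,'p'): 0={coor,t=1,log=-}
step 2 deliver 0→2: 2={part,t=1,log=-}
step 3 deliver 2→0: —
step 4 deliver 0→3: 3={part,t=1,log=-}
step 5 deliver 3→0: —
step 6 deliver 0→1: 1={part,t=1,log=-}
step 7 deliver 1→0: 0={coor,t=1,log=p}
step 8 deliver 0→2: 2={part,t=1,log=p}
step 9 timeout(0): 0={coor,t=2,log=p}
step 10 deliver 0→3: 3={part,t=1,log=p}
step 11 deliver 3→0: —
step 12 deliver 0→2: 2={part,t=2,log=p}
step 13 deliver 2→0: —
step 14 propose(0,'s'): 0={coor,t=3,log=p}
step 15 deliver 0→2: 2={part,t=3,log=p}
step 16 deliver 2→0: —
step 17 deliver 2→3: —
step 18 deliver 1→0: —
step 19 crash(2): 2={✗part,t=3,log=p}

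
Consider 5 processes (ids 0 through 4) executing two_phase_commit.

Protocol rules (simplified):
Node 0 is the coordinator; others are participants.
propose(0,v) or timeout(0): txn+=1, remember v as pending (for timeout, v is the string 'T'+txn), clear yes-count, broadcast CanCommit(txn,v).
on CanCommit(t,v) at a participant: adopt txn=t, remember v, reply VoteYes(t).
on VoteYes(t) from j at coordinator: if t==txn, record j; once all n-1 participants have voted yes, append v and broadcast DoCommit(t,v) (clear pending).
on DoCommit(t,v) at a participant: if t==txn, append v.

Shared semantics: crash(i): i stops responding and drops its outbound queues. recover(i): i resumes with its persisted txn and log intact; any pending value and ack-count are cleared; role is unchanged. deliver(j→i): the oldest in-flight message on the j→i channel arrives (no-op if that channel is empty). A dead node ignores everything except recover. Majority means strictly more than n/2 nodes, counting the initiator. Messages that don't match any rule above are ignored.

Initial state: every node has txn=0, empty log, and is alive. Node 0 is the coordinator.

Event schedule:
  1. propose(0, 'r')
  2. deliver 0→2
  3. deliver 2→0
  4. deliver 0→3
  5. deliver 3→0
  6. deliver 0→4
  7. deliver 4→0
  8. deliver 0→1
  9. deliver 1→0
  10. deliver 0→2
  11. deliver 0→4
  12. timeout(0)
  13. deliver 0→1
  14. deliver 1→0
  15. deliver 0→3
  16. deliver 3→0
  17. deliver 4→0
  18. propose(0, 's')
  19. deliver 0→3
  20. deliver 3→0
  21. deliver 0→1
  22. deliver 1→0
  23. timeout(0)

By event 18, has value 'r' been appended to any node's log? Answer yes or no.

yes

after 1 — propose(0,'r'): n0:coor/t1/[-]
after 2 — deliver 0→2: n2:part/t1/[-]
after 3 — deliver 2→0: ·
after 4 — deliver 0→3: n3:part/t1/[-]
after 5 — deliver 3→0: ·
after 6 — deliver 0→4: n4:part/t1/[-]
after 7 — deliver 4→0: ·
after 8 — deliver 0→1: n1:part/t1/[-]
after 9 — deliver 1→0: n0:coor/t1/[r]
after 10 — deliver 0→2: n2:part/t1/[r]
after 11 — deliver 0→4: n4:part/t1/[r]
after 12 — timeout(0): n0:coor/t2/[r]
after 13 — deliver 0→1: n1:part/t1/[r]
after 14 — deliver 1→0: ·
after 15 — deliver 0→3: n3:part/t1/[r]
after 16 — deliver 3→0: ·
after 17 — deliver 4→0: ·
after 18 — propose(0,'s'): n0:coor/t3/[r]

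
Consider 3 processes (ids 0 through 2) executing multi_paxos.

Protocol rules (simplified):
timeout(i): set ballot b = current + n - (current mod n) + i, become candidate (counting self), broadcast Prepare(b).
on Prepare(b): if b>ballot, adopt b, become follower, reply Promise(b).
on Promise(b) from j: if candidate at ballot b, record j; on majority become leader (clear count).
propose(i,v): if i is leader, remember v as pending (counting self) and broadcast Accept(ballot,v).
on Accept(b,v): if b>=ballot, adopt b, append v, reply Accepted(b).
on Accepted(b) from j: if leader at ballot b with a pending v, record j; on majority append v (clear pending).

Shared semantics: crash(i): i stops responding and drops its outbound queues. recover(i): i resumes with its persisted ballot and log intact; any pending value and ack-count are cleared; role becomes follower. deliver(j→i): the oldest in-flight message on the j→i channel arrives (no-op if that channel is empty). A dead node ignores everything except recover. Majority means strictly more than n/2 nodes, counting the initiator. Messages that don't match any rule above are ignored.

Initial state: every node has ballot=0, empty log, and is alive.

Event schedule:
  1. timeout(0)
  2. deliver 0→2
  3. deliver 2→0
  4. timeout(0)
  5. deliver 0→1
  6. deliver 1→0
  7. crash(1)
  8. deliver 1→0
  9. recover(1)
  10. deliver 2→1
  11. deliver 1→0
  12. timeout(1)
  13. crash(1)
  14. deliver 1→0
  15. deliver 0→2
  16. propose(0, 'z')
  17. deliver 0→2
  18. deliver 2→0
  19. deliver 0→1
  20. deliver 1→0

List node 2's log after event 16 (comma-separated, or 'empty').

empty

step 1 timeout(0): 0={cand,b=3,log=-}
step 2 deliver 0→2: 2={foll,b=3,log=-}
step 3 deliver 2→0: 0={lead,b=3,log=-}
step 4 timeout(0): 0={cand,b=6,log=-}
step 5 deliver 0→1: 1={foll,b=3,log=-}
step 6 deliver 1→0: —
step 7 crash(1): 1={✗foll,b=3,log=-}
step 8 deliver 1→0: —
step 9 recover(1): 1={foll,b=3,log=-}
step 10 deliver 2→1: —
step 11 deliver 1→0: —
step 12 timeout(1): 1={cand,b=7,log=-}
step 13 crash(1): 1={✗cand,b=7,log=-}
step 14 deliver 1→0: —
step 15 deliver 0→2: 2={foll,b=6,log=-}
step 16 propose(0,'z'): —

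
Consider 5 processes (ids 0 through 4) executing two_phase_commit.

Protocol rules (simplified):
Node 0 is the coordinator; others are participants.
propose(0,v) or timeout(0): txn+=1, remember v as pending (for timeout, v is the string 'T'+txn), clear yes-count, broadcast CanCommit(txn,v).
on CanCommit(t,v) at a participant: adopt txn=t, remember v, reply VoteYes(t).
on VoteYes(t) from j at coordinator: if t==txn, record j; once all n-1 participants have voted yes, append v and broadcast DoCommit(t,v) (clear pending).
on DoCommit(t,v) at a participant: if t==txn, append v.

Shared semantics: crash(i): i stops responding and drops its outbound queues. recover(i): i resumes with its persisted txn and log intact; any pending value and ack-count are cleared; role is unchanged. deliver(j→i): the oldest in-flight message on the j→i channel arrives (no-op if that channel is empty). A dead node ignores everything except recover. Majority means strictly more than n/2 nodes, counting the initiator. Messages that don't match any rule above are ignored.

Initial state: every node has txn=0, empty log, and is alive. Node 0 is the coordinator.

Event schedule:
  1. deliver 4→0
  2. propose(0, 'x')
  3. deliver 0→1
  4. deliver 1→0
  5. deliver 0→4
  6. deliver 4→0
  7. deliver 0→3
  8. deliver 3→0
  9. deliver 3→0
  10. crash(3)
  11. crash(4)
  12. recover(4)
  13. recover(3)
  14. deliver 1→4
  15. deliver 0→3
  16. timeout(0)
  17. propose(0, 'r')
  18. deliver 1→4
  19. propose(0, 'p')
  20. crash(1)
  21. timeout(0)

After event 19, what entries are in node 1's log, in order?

after 1 — deliver 4→0: ·
after 2 — propose(0,'x'): n0:coor/t1/[-]
after 3 — deliver 0→1: n1:part/t1/[-]
after 4 — deliver 1→0: ·
after 5 — deliver 0→4: n4:part/t1/[-]
after 6 — deliver 4→0: ·
after 7 — deliver 0→3: n3:part/t1/[-]
after 8 — deliver 3→0: ·
after 9 — deliver 3→0: ·
after 10 — crash(3): n3:✗part/t1/[-]
after 11 — crash(4): n4:✗part/t1/[-]
after 12 — recover(4): n4:part/t1/[-]
after 13 — recover(3): n3:part/t1/[-]
after 14 — deliver 1→4: ·
after 15 — deliver 0→3: ·
after 16 — timeout(0): n0:coor/t2/[-]
after 17 — propose(0,'r'): n0:coor/t3/[-]
after 18 — deliver 1→4: ·
after 19 — propose(0,'p'): n0:coor/t4/[-]

empty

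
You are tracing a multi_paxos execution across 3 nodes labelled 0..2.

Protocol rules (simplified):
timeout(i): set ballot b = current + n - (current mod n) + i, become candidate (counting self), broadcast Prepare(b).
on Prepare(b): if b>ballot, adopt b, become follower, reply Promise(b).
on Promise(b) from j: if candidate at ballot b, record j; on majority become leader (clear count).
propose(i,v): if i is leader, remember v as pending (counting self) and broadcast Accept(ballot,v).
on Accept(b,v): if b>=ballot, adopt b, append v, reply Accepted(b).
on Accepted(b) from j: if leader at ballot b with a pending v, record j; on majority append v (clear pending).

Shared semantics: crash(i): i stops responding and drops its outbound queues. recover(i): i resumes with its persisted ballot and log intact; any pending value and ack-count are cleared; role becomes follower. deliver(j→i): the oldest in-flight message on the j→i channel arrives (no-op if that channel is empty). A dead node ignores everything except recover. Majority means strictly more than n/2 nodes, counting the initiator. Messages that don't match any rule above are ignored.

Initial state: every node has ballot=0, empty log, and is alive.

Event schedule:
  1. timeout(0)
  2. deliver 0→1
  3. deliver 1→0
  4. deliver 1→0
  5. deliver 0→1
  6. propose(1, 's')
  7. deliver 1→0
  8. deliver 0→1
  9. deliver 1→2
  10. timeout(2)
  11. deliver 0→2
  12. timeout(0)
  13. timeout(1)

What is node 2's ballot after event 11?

5

after 1 — timeout(0): n0:cand/b3/[-]
after 2 — deliver 0→1: n1:foll/b3/[-]
after 3 — deliver 1→0: n0:lead/b3/[-]
after 4 — deliver 1→0: ·
after 5 — deliver 0→1: ·
after 6 — propose(1,'s'): ·
after 7 — deliver 1→0: ·
after 8 — deliver 0→1: ·
after 9 — deliver 1→2: ·
after 10 — timeout(2): n2:cand/b5/[-]
after 11 — deliver 0→2: ·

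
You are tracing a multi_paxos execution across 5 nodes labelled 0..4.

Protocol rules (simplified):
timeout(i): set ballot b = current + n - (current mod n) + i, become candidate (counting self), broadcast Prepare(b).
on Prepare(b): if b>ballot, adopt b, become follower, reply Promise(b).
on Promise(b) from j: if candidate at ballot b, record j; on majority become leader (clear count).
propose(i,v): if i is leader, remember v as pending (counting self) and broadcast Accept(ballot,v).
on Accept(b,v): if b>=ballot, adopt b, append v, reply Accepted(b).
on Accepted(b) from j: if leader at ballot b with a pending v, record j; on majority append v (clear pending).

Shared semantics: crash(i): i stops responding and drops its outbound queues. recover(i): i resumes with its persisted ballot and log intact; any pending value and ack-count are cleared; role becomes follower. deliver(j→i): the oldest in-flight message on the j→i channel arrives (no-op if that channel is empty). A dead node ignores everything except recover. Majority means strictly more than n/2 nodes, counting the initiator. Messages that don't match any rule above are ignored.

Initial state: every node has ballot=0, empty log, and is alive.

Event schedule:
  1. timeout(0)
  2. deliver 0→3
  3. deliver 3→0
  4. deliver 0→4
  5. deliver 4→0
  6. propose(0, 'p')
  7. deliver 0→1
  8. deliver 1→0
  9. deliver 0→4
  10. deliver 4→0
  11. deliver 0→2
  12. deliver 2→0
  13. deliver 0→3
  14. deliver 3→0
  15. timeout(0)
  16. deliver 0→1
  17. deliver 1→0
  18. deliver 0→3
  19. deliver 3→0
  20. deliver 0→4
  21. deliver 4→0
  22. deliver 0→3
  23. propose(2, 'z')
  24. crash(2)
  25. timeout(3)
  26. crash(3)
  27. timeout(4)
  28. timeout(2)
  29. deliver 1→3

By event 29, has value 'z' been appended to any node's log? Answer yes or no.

step 1 timeout(0): 0={cand,b=5,log=-}
step 2 deliver 0→3: 3={foll,b=5,log=-}
step 3 deliver 3→0: —
step 4 deliver 0→4: 4={foll,b=5,log=-}
step 5 deliver 4→0: 0={lead,b=5,log=-}
step 6 propose(0,'p'): —
step 7 deliver 0→1: 1={foll,b=5,log=-}
step 8 deliver 1→0: —
step 9 deliver 0→4: 4={foll,b=5,log=p}
step 10 deliver 4→0: —
step 11 deliver 0→2: 2={foll,b=5,log=-}
step 12 deliver 2→0: —
step 13 deliver 0→3: 3={foll,b=5,log=p}
step 14 deliver 3→0: 0={lead,b=5,log=p}
step 15 timeout(0): 0={cand,b=10,log=p}
step 16 deliver 0→1: 1={foll,b=5,log=p}
step 17 deliver 1→0: —
step 18 deliver 0→3: 3={foll,b=10,log=p}
step 19 deliver 3→0: —
step 20 deliver 0→4: 4={foll,b=10,log=p}
step 21 deliver 4→0: 0={lead,b=10,log=p}
step 22 deliver 0→3: —
step 23 propose(2,'z'): —
step 24 crash(2): 2={✗foll,b=5,log=-}
step 25 timeout(3): 3={cand,b=18,log=p}
step 26 crash(3): 3={✗cand,b=18,log=p}
step 27 timeout(4): 4={cand,b=19,log=p}
step 28 timeout(2): —
step 29 deliver 1→3: —

no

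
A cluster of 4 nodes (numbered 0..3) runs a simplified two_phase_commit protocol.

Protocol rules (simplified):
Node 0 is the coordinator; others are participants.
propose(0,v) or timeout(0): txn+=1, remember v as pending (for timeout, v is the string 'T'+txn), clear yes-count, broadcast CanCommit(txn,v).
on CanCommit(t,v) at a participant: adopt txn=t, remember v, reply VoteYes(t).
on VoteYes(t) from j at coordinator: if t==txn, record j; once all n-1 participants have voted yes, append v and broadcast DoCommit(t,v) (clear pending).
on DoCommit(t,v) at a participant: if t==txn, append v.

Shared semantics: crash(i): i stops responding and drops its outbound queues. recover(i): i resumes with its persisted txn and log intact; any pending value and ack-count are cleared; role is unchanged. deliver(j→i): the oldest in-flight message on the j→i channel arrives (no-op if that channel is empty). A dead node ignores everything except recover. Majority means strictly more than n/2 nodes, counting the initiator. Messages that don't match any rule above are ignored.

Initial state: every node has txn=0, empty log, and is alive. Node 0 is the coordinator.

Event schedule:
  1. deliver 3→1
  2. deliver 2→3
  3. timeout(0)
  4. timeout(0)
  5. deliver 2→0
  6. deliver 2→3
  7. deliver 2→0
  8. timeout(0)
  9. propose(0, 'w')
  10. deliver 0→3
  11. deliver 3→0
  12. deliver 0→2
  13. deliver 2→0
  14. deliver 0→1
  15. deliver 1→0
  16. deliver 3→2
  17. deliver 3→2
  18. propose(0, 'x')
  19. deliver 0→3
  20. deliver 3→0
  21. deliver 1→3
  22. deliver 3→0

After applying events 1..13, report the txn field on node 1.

0

step 1 deliver 3→1: —
step 2 deliver 2→3: —
step 3 timeout(0): 0={coor,t=1,log=-}
step 4 timeout(0): 0={coor,t=2,log=-}
step 5 deliver 2→0: —
step 6 deliver 2→3: —
step 7 deliver 2→0: —
step 8 timeout(0): 0={coor,t=3,log=-}
step 9 propose(0,'w'): 0={coor,t=4,log=-}
step 10 deliver 0→3: 3={part,t=1,log=-}
step 11 deliver 3→0: —
step 12 deliver 0→2: 2={part,t=1,log=-}
step 13 deliver 2→0: —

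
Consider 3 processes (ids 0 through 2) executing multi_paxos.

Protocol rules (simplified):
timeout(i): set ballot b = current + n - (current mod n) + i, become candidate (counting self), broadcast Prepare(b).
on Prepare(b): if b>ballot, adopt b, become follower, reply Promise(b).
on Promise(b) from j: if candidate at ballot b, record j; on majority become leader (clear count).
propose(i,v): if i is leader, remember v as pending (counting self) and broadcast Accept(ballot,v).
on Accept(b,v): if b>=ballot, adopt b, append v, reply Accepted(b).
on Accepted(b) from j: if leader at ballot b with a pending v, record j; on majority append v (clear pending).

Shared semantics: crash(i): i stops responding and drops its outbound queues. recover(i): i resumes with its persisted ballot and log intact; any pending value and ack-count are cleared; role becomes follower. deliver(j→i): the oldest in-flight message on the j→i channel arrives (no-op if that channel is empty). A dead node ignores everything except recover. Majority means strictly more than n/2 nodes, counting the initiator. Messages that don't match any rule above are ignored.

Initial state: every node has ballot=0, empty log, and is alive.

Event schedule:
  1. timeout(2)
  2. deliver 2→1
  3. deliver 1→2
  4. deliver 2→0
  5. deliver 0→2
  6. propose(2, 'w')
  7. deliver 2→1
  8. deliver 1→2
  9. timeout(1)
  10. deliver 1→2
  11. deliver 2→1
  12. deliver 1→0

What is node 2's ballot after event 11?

7

1. timeout(2):  <2:cand b5 ->
2. deliver 2→1:  <1:foll b5 ->
3. deliver 1→2:  <2:lead b5 ->
4. deliver 2→0:  <0:foll b5 ->
5. deliver 0→2:  nop
6. propose(2,'w'):  nop
7. deliver 2→1:  <1:foll b5 w>
8. deliver 1→2:  <2:lead b5 w>
9. timeout(1):  <1:cand b7 w>
10. deliver 1→2:  <2:foll b7 w>
11. deliver 2→1:  <1:lead b7 w>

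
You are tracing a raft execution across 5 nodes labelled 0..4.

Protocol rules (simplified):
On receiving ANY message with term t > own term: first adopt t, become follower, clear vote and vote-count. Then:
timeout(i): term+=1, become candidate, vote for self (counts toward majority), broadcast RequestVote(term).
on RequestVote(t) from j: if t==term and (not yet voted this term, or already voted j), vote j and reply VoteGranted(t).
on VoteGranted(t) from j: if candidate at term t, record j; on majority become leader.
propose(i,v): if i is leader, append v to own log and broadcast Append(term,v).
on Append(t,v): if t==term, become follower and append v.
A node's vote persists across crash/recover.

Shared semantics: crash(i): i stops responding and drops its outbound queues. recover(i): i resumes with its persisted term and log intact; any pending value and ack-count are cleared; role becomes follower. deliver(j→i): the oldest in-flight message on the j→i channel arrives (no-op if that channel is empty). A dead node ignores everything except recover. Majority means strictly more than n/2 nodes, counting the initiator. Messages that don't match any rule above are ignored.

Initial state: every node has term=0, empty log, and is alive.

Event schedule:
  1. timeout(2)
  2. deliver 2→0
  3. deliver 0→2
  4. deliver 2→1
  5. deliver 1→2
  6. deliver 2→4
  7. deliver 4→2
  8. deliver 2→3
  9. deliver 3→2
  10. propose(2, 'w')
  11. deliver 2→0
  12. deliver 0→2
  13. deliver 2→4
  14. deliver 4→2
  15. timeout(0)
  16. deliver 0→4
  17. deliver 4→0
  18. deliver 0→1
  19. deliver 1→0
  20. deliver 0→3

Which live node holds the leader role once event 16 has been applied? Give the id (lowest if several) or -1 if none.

2

step 1 timeout(2): 2={cand,t=1,log=-}
step 2 deliver 2→0: 0={foll,t=1,log=-}
step 3 deliver 0→2: —
step 4 deliver 2→1: 1={foll,t=1,log=-}
step 5 deliver 1→2: 2={lead,t=1,log=-}
step 6 deliver 2→4: 4={foll,t=1,log=-}
step 7 deliver 4→2: —
step 8 deliver 2→3: 3={foll,t=1,log=-}
step 9 deliver 3→2: —
step 10 propose(2,'w'): 2={lead,t=1,log=w}
step 11 deliver 2→0: 0={foll,t=1,log=w}
step 12 deliver 0→2: —
step 13 deliver 2→4: 4={foll,t=1,log=w}
step 14 deliver 4→2: —
step 15 timeout(0): 0={cand,t=2,log=w}
step 16 deliver 0→4: 4={foll,t=2,log=w}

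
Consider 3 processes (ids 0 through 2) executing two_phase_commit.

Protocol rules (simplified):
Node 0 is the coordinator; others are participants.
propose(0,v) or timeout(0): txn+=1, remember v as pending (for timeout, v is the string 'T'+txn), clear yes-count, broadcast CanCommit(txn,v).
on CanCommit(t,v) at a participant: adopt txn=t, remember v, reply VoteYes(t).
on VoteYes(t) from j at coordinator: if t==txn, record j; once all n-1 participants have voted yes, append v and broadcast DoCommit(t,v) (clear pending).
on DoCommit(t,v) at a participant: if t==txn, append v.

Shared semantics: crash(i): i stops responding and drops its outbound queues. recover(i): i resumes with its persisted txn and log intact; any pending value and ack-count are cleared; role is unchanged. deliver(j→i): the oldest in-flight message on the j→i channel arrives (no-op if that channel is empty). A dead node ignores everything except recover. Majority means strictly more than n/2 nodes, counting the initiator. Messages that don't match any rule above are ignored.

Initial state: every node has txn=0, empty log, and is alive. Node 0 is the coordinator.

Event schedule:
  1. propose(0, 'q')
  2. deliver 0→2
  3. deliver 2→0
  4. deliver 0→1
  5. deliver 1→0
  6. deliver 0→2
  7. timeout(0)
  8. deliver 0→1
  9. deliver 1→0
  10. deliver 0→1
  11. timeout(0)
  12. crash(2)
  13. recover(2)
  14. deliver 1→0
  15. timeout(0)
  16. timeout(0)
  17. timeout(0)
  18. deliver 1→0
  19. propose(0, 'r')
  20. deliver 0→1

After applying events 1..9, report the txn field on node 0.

2

1. propose(0,'q'):  <0:coor t1 ->
2. deliver 0→2:  <2:part t1 ->
3. deliver 2→0:  nop
4. deliver 0→1:  <1:part t1 ->
5. deliver 1→0:  <0:coor t1 q>
6. deliver 0→2:  <2:part t1 q>
7. timeout(0):  <0:coor t2 q>
8. deliver 0→1:  <1:part t1 q>
9. deliver 1→0:  nop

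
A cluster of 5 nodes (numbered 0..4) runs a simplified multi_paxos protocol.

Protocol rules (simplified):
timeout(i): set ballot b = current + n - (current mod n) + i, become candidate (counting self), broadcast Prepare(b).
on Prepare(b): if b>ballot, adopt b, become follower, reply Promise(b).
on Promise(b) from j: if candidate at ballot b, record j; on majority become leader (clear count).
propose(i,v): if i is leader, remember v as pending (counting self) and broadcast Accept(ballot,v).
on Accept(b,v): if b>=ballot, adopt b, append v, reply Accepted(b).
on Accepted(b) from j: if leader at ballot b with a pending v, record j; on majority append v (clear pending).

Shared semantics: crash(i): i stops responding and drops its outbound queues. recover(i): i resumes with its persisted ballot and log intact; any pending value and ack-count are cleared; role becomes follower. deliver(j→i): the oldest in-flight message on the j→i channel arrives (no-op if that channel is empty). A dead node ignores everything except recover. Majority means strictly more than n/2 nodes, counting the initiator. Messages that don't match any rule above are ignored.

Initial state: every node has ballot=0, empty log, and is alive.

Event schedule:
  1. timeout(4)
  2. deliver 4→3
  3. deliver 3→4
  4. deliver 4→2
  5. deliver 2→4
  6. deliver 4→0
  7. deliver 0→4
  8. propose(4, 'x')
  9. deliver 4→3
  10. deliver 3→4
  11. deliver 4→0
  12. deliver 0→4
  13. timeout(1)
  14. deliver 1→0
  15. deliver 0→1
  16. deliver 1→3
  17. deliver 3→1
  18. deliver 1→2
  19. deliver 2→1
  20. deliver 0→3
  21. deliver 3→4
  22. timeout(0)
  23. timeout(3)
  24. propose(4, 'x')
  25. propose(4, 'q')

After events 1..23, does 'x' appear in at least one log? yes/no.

yes

[1] timeout(4) → N4(cand b9 [-])
[2] deliver 4→3 → N3(foll b9 [-])
[3] deliver 3→4 → ∅
[4] deliver 4→2 → N2(foll b9 [-])
[5] deliver 2→4 → N4(lead b9 [-])
[6] deliver 4→0 → N0(foll b9 [-])
[7] deliver 0→4 → ∅
[8] propose(4,'x') → ∅
[9] deliver 4→3 → N3(foll b9 [x])
[10] deliver 3→4 → ∅
[11] deliver 4→0 → N0(foll b9 [x])
[12] deliver 0→4 → N4(lead b9 [x])
[13] timeout(1) → N1(cand b6 [-])
[14] deliver 1→0 → ∅
[15] deliver 0→1 → ∅
[16] deliver 1→3 → ∅
[17] deliver 3→1 → ∅
[18] deliver 1→2 → ∅
[19] deliver 2→1 → ∅
[20] deliver 0→3 → ∅
[21] deliver 3→4 → ∅
[22] timeout(0) → N0(cand b10 [x])
[23] timeout(3) → N3(cand b13 [x])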